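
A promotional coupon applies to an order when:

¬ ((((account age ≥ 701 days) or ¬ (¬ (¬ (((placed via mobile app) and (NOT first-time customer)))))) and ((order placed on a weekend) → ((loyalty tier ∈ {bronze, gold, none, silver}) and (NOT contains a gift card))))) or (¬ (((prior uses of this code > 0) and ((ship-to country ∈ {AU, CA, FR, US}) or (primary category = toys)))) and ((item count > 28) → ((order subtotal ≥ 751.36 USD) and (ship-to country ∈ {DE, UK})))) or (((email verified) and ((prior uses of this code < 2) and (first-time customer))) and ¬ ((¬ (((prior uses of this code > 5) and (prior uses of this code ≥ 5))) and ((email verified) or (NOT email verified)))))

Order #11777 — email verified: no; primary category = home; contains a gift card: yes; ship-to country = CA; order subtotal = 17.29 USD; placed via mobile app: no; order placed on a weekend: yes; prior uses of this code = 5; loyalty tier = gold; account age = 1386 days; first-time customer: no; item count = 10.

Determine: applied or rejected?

Atomic conditions:
  account age ≥ 701 days: 1386 ≥ 701 is true
  placed via mobile app: no → false
  NOT first-time customer: no → true
  order placed on a weekend: yes → true
  loyalty tier ∈ {bronze, gold, none, silver}: gold is in the set → true
  NOT contains a gift card: yes → false
  prior uses of this code > 0: 5 > 0 is true
  ship-to country ∈ {AU, CA, FR, US}: CA is in the set → true
  primary category = toys: home == toys is false
  item count > 28: 10 > 28 is false
  order subtotal ≥ 751.36 USD: 17.29 ≥ 751.36 is false
  ship-to country ∈ {DE, UK}: CA is not in the set → false
  email verified: no → false
  prior uses of this code < 2: 5 < 2 is false
  first-time customer: no → false
  prior uses of this code > 5: 5 > 5 is false
  prior uses of this code ≥ 5: 5 ≥ 5 is true
  NOT email verified: no → true
Combine:
[1.1.1.2.1.1.1] false AND true = false
[1.1.1.2.1.1] NOT false = true
[1.1.1.2.1] NOT true = false
[1.1.1.2] NOT false = true
[1.1.1] true OR true = true
[1.1.2.2] true AND false = false
[1.1.2] true → false = false
[1.1] true AND false = false
[1] NOT false = true
[2.1.1.2] true OR false = true
[2.1.1] true AND true = true
[2.1] NOT true = false
[2.2.2] false AND false = false
[2.2] false → false (antecedent false ⇒ implication holds) = true
[2] false AND true = false
[3.1.2] false AND false = false
[3.1] false AND false = false
[3.2.1.1.1] false AND true = false
[3.2.1.1] NOT false = true
[3.2.1.2] false OR true = true
[3.2.1] true AND true = true
[3.2] NOT true = false
[3] false AND false = false
[root] true OR false OR false = true
Overall: true → applied

Applied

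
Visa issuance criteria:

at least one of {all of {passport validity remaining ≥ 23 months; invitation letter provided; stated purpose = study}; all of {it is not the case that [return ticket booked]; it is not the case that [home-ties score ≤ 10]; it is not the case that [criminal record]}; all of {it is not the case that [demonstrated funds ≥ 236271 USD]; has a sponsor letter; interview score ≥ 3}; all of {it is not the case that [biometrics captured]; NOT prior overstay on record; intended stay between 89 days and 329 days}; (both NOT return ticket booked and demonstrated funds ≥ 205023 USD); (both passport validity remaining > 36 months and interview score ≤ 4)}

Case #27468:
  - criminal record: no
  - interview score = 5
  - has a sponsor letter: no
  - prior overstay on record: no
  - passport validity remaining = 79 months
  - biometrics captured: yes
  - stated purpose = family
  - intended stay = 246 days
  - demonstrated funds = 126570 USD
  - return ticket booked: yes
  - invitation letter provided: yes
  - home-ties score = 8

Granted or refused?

Atomic conditions:
  passport validity remaining ≥ 23 months: 79 ≥ 23 is true
  invitation letter provided: yes → true
  stated purpose = study: family == study is false
  return ticket booked: yes → true
  home-ties score ≤ 10: 8 ≤ 10 is true
  criminal record: no → false
  demonstrated funds ≥ 236271 USD: 126570 ≥ 236271 is false
  has a sponsor letter: no → false
  interview score ≥ 3: 5 ≥ 3 is true
  biometrics captured: yes → true
  NOT prior overstay on record: no → true
  intended stay between 89 days and 329 days: 246 in [89, 329] is true
  NOT return ticket booked: yes → false
  demonstrated funds ≥ 205023 USD: 126570 ≥ 205023 is false
  passport validity remaining > 36 months: 79 > 36 is true
  interview score ≤ 4: 5 ≤ 4 is false
Combine:
[1] true AND true AND false = false
[2.1] NOT true = false
[2.2] NOT true = false
[2.3] NOT false = true
[2] false AND false AND true = false
[3.1] NOT false = true
[3] true AND false AND true = false
[4.1] NOT true = false
[4] false AND true AND true = false
[5] false AND false = false
[6] true AND false = false
[root] false OR false OR false OR false OR false OR false = false
Overall: false → refused

Refused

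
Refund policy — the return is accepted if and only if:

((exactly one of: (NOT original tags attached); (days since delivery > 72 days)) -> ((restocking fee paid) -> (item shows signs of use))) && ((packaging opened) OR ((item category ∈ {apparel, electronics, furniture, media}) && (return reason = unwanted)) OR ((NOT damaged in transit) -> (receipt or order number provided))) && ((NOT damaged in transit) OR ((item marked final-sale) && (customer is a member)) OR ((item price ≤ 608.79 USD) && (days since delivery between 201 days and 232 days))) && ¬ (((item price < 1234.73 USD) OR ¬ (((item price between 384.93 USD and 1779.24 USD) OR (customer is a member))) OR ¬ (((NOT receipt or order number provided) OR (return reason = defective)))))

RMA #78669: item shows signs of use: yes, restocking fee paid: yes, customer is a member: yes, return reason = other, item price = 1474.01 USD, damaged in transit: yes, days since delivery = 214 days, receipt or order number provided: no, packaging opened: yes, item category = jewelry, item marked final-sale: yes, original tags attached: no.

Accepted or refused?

Accepted

Atomic conditions:
  NOT original tags attached: no → true
  days since delivery > 72 days: 214 > 72 is true
  restocking fee paid: yes → true
  item shows signs of use: yes → true
  packaging opened: yes → true
  item category ∈ {apparel, electronics, furniture, media}: jewelry is not in the set → false
  return reason = unwanted: other == unwanted is false
  NOT damaged in transit: yes → false
  receipt or order number provided: no → false
  item marked final-sale: yes → true
  customer is a member: yes → true
  item price ≤ 608.79 USD: 1474.01 ≤ 608.79 is false
  days since delivery between 201 days and 232 days: 214 in [201, 232] is true
  item price < 1234.73 USD: 1474.01 < 1234.73 is false
  item price between 384.93 USD and 1779.24 USD: 1474.01 in [384.93, 1779.24] is true
  NOT receipt or order number provided: no → true
  return reason = defective: other == defective is false
Combine:
[1.1] exactly-one(true, true) = false
[1.2] true → true = true
[1] false → true (antecedent false ⇒ implication holds) = true
[2.2] false AND false = false
[2.3] false → false (antecedent false ⇒ implication holds) = true
[2] true OR false OR true = true
[3.2] true AND true = true
[3.3] false AND true = false
[3] false OR true OR false = true
[4.1.2.1] true OR true = true
[4.1.2] NOT true = false
[4.1.3.1] true OR false = true
[4.1.3] NOT true = false
[4.1] false OR false OR false = false
[4] NOT false = true
[root] true AND true AND true AND true = true
Overall: true → accepted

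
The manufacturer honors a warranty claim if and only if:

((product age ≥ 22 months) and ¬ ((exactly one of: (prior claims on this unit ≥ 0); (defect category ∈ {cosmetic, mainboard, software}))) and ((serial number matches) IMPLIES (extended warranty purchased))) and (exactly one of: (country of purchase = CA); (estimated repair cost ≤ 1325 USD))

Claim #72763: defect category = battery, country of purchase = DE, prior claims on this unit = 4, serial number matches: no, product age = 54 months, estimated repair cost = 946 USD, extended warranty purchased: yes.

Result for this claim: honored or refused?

Atomic conditions:
  product age ≥ 22 months: 54 ≥ 22 is true
  prior claims on this unit ≥ 0: 4 ≥ 0 is true
  defect category ∈ {cosmetic, mainboard, software}: battery is not in the set → false
  serial number matches: no → false
  extended warranty purchased: yes → true
  country of purchase = CA: DE == CA is false
  estimated repair cost ≤ 1325 USD: 946 ≤ 1325 is true
Combine:
[1.2.1] exactly-one(true, false) = true
[1.2] NOT true = false
[1.3] false → true (antecedent false ⇒ implication holds) = true
[1] true AND false AND true = false
[2] exactly-one(false, true) = true
[root] false AND true = false
Overall: false → refused

Refused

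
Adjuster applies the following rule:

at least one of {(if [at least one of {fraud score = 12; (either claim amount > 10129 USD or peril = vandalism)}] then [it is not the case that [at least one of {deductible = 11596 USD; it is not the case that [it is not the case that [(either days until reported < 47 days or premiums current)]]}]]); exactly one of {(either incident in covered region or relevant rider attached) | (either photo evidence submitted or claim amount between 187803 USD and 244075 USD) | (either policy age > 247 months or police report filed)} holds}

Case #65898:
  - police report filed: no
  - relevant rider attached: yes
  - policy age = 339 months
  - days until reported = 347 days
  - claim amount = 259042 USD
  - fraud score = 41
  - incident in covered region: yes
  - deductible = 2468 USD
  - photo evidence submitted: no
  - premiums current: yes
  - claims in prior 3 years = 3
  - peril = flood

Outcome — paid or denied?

Denied

Atomic conditions:
  fraud score = 12: 41 == 12 is false
  claim amount > 10129 USD: 259042 > 10129 is true
  peril = vandalism: flood == vandalism is false
  deductible = 11596 USD: 2468 == 11596 is false
  days until reported < 47 days: 347 < 47 is false
  premiums current: yes → true
  incident in covered region: yes → true
  relevant rider attached: yes → true
  photo evidence submitted: no → false
  claim amount between 187803 USD and 244075 USD: 259042 in [187803, 244075] is false
  policy age > 247 months: 339 > 247 is true
  police report filed: no → false
Combine:
[1.1.2] true OR false = true
[1.1] false OR true = true
[1.2.1.2.1.1] false OR true = true
[1.2.1.2.1] NOT true = false
[1.2.1.2] NOT false = true
[1.2.1] false OR true = true
[1.2] NOT true = false
[1] true → false = false
[2.1] true OR true = true
[2.2] false OR false = false
[2.3] true OR false = true
[2] exactly-one(true, false, true) = false
[root] false OR false = false
Overall: false → denied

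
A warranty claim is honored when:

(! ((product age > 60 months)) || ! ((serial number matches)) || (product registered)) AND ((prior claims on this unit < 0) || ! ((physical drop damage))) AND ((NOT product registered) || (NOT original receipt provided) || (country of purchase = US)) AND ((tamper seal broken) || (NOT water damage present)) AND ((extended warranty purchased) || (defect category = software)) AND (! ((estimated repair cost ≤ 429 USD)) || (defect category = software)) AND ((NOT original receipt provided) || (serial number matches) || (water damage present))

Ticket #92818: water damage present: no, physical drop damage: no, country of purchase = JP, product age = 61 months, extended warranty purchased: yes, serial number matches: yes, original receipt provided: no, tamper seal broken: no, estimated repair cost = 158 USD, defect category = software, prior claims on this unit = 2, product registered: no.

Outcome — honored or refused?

Atomic conditions:
  product age > 60 months: 61 > 60 is true
  serial number matches: yes → true
  product registered: no → false
  prior claims on this unit < 0: 2 < 0 is false
  physical drop damage: no → false
  NOT product registered: no → true
  NOT original receipt provided: no → true
  country of purchase = US: JP == US is false
  tamper seal broken: no → false
  NOT water damage present: no → true
  extended warranty purchased: yes → true
  defect category = software: software == software is true
  estimated repair cost ≤ 429 USD: 158 ≤ 429 is true
  water damage present: no → false
Combine:
[1.1] NOT true = false
[1.2] NOT true = false
[1] false OR false OR false = false
[2.2] NOT false = true
[2] false OR true = true
[3] true OR true OR false = true
[4] false OR true = true
[5] true OR true = true
[6.1] NOT true = false
[6] false OR true = true
[7] true OR true OR false = true
[root] false AND true AND true AND true AND true AND true AND true = false
Overall: false → refused

Refused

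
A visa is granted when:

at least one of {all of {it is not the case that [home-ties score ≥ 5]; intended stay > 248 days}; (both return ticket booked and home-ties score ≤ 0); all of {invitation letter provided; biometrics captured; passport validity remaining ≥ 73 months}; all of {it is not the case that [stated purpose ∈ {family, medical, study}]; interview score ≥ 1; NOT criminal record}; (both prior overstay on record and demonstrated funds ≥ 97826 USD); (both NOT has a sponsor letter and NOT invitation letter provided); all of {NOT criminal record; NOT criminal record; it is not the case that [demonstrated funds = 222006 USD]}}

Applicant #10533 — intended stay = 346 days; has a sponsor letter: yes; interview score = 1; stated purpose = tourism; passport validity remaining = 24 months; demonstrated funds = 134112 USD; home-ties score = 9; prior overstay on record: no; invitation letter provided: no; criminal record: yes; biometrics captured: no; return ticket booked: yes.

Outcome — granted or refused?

Atomic conditions:
  home-ties score ≥ 5: 9 ≥ 5 is true
  intended stay > 248 days: 346 > 248 is true
  return ticket booked: yes → true
  home-ties score ≤ 0: 9 ≤ 0 is false
  invitation letter provided: no → false
  biometrics captured: no → false
  passport validity remaining ≥ 73 months: 24 ≥ 73 is false
  stated purpose ∈ {family, medical, study}: tourism is not in the set → false
  interview score ≥ 1: 1 ≥ 1 is true
  NOT criminal record: yes → false
  prior overstay on record: no → false
  demonstrated funds ≥ 97826 USD: 134112 ≥ 97826 is true
  NOT has a sponsor letter: yes → false
  NOT invitation letter provided: no → true
  demonstrated funds = 222006 USD: 134112 == 222006 is false
Combine:
[1.1] NOT true = false
[1] false AND true = false
[2] true AND false = false
[3] false AND false AND false = false
[4.1] NOT false = true
[4] true AND true AND false = false
[5] false AND true = false
[6] false AND true = false
[7.3] NOT false = true
[7] false AND false AND true = false
[root] false OR false OR false OR false OR false OR false OR false = false
Overall: false → refused

Refused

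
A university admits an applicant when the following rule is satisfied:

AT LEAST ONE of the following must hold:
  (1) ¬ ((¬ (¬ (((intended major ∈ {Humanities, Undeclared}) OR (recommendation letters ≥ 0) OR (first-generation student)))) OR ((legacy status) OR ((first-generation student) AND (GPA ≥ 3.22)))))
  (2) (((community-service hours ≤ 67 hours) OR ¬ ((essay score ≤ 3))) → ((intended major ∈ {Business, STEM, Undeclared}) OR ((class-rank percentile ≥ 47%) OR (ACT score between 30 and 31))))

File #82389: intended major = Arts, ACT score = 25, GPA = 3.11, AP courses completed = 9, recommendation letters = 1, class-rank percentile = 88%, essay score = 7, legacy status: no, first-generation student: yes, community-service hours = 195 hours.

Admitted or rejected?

Atomic conditions:
  intended major ∈ {Humanities, Undeclared}: Arts is not in the set → false
  recommendation letters ≥ 0: 1 ≥ 0 is true
  first-generation student: yes → true
  legacy status: no → false
  GPA ≥ 3.22: 3.11 ≥ 3.22 is false
  community-service hours ≤ 67 hours: 195 ≤ 67 is false
  essay score ≤ 3: 7 ≤ 3 is false
  intended major ∈ {Business, STEM, Undeclared}: Arts is not in the set → false
  class-rank percentile ≥ 47%: 88 ≥ 47 is true
  ACT score between 30 and 31: 25 in [30, 31] is false
Combine:
[1.1.1.1.1] false OR true OR true = true
[1.1.1.1] NOT true = false
[1.1.1] NOT false = true
[1.1.2.2] true AND false = false
[1.1.2] false OR false = false
[1.1] true OR false = true
[1] NOT true = false
[2.1.2] NOT false = true
[2.1] false OR true = true
[2.2.2] true OR false = true
[2.2] false OR true = true
[2] true → true = true
[root] false OR true = true
Overall: true → admitted

Admitted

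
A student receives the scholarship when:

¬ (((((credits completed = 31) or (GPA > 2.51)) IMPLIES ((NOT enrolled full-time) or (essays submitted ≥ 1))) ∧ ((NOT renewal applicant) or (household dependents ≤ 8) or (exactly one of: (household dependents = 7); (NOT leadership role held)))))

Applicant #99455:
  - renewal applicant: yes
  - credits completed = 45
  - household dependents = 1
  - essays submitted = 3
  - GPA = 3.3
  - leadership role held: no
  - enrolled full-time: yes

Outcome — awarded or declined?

Declined

Atomic conditions:
  credits completed = 31: 45 == 31 is false
  GPA > 2.51: 3.3 > 2.51 is true
  NOT enrolled full-time: yes → false
  essays submitted ≥ 1: 3 ≥ 1 is true
  NOT renewal applicant: yes → false
  household dependents ≤ 8: 1 ≤ 8 is true
  household dependents = 7: 1 == 7 is false
  NOT leadership role held: no → true
Combine:
[1.1.1] false OR true = true
[1.1.2] false OR true = true
[1.1] true → true = true
[1.2.3] exactly-one(false, true) = true
[1.2] false OR true OR true = true
[1] true AND true = true
[root] NOT true = false
Overall: false → declined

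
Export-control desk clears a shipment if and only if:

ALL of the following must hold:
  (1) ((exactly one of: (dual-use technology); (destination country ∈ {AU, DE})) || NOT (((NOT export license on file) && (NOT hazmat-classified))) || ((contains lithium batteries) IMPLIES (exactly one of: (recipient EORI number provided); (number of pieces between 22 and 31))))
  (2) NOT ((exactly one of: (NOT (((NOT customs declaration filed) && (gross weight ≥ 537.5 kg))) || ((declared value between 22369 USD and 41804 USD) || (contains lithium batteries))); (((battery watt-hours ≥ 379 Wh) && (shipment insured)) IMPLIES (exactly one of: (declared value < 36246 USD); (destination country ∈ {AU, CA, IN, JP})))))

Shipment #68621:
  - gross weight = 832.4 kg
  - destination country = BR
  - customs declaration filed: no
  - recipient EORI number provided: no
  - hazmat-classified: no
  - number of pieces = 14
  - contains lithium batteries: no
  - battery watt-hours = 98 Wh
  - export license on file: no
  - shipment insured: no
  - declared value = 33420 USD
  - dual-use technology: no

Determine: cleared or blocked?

Cleared

Atomic conditions:
  dual-use technology: no → false
  destination country ∈ {AU, DE}: BR is not in the set → false
  NOT export license on file: no → true
  NOT hazmat-classified: no → true
  contains lithium batteries: no → false
  recipient EORI number provided: no → false
  number of pieces between 22 and 31: 14 in [22, 31] is false
  NOT customs declaration filed: no → true
  gross weight ≥ 537.5 kg: 832.4 ≥ 537.5 is true
  declared value between 22369 USD and 41804 USD: 33420 in [22369, 41804] is true
  battery watt-hours ≥ 379 Wh: 98 ≥ 379 is false
  shipment insured: no → false
  declared value < 36246 USD: 33420 < 36246 is true
  destination country ∈ {AU, CA, IN, JP}: BR is not in the set → false
Combine:
[1.1] exactly-one(false, false) = false
[1.2.1] true AND true = true
[1.2] NOT true = false
[1.3.2] exactly-one(false, false) = false
[1.3] false → false (antecedent false ⇒ implication holds) = true
[1] false OR false OR true = true
[2.1.1.1.1] true AND true = true
[2.1.1.1] NOT true = false
[2.1.1.2] true OR false = true
[2.1.1] false OR true = true
[2.1.2.1] false AND false = false
[2.1.2.2] exactly-one(true, false) = true
[2.1.2] false → true (antecedent false ⇒ implication holds) = true
[2.1] exactly-one(true, true) = false
[2] NOT false = true
[root] true AND true = true
Overall: true → cleared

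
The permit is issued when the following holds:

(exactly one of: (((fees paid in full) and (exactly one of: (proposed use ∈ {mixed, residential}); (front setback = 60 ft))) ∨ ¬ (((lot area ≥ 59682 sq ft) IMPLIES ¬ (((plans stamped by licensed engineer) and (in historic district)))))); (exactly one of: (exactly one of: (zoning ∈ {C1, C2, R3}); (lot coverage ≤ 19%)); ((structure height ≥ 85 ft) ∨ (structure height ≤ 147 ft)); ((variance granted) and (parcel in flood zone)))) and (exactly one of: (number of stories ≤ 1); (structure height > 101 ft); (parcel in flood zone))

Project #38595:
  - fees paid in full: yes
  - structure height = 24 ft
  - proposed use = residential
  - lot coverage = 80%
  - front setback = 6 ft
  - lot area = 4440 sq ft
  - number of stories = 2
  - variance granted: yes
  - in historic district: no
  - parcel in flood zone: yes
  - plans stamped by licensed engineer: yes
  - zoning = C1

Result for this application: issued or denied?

Atomic conditions:
  fees paid in full: yes → true
  proposed use ∈ {mixed, residential}: residential is in the set → true
  front setback = 60 ft: 6 == 60 is false
  lot area ≥ 59682 sq ft: 4440 ≥ 59682 is false
  plans stamped by licensed engineer: yes → true
  in historic district: no → false
  zoning ∈ {C1, C2, R3}: C1 is in the set → true
  lot coverage ≤ 19%: 80 ≤ 19 is false
  structure height ≥ 85 ft: 24 ≥ 85 is false
  structure height ≤ 147 ft: 24 ≤ 147 is true
  variance granted: yes → true
  parcel in flood zone: yes → true
  number of stories ≤ 1: 2 ≤ 1 is false
  structure height > 101 ft: 24 > 101 is false
Combine:
[1.1.1.2] exactly-one(true, false) = true
[1.1.1] true AND true = true
[1.1.2.1.2.1] true AND false = false
[1.1.2.1.2] NOT false = true
[1.1.2.1] false → true (antecedent false ⇒ implication holds) = true
[1.1.2] NOT true = false
[1.1] true OR false = true
[1.2.1] exactly-one(true, false) = true
[1.2.2] false OR true = true
[1.2.3] true AND true = true
[1.2] exactly-one(true, true, true) = false
[1] exactly-one(true, false) = true
[2] exactly-one(false, false, true) = true
[root] true AND true = true
Overall: true → issued

Issued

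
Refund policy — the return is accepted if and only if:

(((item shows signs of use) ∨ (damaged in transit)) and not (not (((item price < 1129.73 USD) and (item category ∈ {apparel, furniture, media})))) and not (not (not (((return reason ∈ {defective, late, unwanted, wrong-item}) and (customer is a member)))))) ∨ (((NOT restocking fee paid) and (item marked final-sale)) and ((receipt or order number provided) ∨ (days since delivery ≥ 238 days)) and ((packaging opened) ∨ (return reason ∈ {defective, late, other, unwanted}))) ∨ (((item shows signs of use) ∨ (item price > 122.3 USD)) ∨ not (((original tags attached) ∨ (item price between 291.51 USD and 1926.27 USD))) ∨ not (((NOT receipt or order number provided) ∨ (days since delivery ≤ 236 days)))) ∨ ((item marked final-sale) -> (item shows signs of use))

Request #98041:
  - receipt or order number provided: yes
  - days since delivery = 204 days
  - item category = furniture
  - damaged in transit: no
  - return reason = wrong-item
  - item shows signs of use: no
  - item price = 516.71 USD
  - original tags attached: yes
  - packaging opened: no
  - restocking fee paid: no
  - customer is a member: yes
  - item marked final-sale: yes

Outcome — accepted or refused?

Accepted

Atomic conditions:
  item shows signs of use: no → false
  damaged in transit: no → false
  item price < 1129.73 USD: 516.71 < 1129.73 is true
  item category ∈ {apparel, furniture, media}: furniture is in the set → true
  return reason ∈ {defective, late, unwanted, wrong-item}: wrong-item is in the set → true
  customer is a member: yes → true
  NOT restocking fee paid: no → true
  item marked final-sale: yes → true
  receipt or order number provided: yes → true
  days since delivery ≥ 238 days: 204 ≥ 238 is false
  packaging opened: no → false
  return reason ∈ {defective, late, other, unwanted}: wrong-item is not in the set → false
  item price > 122.3 USD: 516.71 > 122.3 is true
  original tags attached: yes → true
  item price between 291.51 USD and 1926.27 USD: 516.71 in [291.51, 1926.27] is true
  NOT receipt or order number provided: yes → false
  days since delivery ≤ 236 days: 204 ≤ 236 is true
Combine:
[1.1] false OR false = false
[1.2.1.1] true AND true = true
[1.2.1] NOT true = false
[1.2] NOT false = true
[1.3.1.1.1] true AND true = true
[1.3.1.1] NOT true = false
[1.3.1] NOT false = true
[1.3] NOT true = false
[1] false AND true AND false = false
[2.1] true AND true = true
[2.2] true OR false = true
[2.3] false OR false = false
[2] true AND true AND false = false
[3.1] false OR true = true
[3.2.1] true OR true = true
[3.2] NOT true = false
[3.3.1] false OR true = true
[3.3] NOT true = false
[3] true OR false OR false = true
[4] true → false = false
[root] false OR false OR true OR false = true
Overall: true → accepted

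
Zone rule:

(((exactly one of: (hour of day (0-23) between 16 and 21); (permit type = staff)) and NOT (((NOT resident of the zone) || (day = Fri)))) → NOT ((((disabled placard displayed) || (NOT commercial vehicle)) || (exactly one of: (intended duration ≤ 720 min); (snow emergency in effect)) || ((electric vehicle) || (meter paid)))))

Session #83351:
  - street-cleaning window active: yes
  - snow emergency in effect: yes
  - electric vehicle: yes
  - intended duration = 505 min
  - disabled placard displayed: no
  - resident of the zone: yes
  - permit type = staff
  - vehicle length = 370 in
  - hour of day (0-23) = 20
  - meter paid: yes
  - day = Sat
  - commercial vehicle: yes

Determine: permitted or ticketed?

Atomic conditions:
  hour of day (0-23) between 16 and 21: 20 in [16, 21] is true
  permit type = staff: staff == staff is true
  NOT resident of the zone: yes → false
  day = Fri: Sat == Fri is false
  disabled placard displayed: no → false
  NOT commercial vehicle: yes → false
  intended duration ≤ 720 min: 505 ≤ 720 is true
  snow emergency in effect: yes → true
  electric vehicle: yes → true
  meter paid: yes → true
Combine:
[1.1] exactly-one(true, true) = false
[1.2.1] false OR false = false
[1.2] NOT false = true
[1] false AND true = false
[2.1.1] false OR false = false
[2.1.2] exactly-one(true, true) = false
[2.1.3] true OR true = true
[2.1] false OR false OR true = true
[2] NOT true = false
[root] false → false (antecedent false ⇒ implication holds) = true
Overall: true → permitted

Permitted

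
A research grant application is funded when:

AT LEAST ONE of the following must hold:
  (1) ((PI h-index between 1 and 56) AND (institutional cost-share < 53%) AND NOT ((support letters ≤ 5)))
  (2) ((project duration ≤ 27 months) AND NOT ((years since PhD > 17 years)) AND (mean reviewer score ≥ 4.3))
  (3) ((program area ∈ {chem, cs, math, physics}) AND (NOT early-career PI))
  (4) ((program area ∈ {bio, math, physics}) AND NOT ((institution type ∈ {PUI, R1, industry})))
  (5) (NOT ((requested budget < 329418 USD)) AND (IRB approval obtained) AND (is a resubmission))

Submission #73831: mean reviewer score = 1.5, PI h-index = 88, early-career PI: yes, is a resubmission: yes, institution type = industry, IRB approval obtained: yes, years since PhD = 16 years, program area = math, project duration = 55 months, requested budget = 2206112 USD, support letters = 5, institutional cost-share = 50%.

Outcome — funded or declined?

Funded

Atomic conditions:
  PI h-index between 1 and 56: 88 in [1, 56] is false
  institutional cost-share < 53%: 50 < 53 is true
  support letters ≤ 5: 5 ≤ 5 is true
  project duration ≤ 27 months: 55 ≤ 27 is false
  years since PhD > 17 years: 16 > 17 is false
  mean reviewer score ≥ 4.3: 1.5 ≥ 4.3 is false
  program area ∈ {chem, cs, math, physics}: math is in the set → true
  NOT early-career PI: yes → false
  program area ∈ {bio, math, physics}: math is in the set → true
  institution type ∈ {PUI, R1, industry}: industry is in the set → true
  requested budget < 329418 USD: 2206112 < 329418 is false
  IRB approval obtained: yes → true
  is a resubmission: yes → true
Combine:
[1.3] NOT true = false
[1] false AND true AND false = false
[2.2] NOT false = true
[2] false AND true AND false = false
[3] true AND false = false
[4.2] NOT true = false
[4] true AND false = false
[5.1] NOT false = true
[5] true AND true AND true = true
[root] false OR false OR false OR false OR true = true
Overall: true → funded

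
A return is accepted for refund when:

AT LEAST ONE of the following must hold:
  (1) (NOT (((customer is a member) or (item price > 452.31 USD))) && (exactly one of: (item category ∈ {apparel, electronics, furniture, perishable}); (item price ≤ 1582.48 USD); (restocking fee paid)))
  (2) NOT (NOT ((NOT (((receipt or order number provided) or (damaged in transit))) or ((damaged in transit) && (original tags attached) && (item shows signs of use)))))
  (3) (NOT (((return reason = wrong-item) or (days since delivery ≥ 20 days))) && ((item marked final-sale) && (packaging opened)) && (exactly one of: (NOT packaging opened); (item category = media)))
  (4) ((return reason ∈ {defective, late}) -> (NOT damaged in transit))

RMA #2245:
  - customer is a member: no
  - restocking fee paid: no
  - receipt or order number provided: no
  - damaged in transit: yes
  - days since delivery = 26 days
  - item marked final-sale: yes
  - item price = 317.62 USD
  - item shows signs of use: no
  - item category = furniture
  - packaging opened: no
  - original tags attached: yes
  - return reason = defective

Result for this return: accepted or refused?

Refused

Atomic conditions:
  customer is a member: no → false
  item price > 452.31 USD: 317.62 > 452.31 is false
  item category ∈ {apparel, electronics, furniture, perishable}: furniture is in the set → true
  item price ≤ 1582.48 USD: 317.62 ≤ 1582.48 is true
  restocking fee paid: no → false
  receipt or order number provided: no → false
  damaged in transit: yes → true
  original tags attached: yes → true
  item shows signs of use: no → false
  return reason = wrong-item: defective == wrong-item is false
  days since delivery ≥ 20 days: 26 ≥ 20 is true
  item marked final-sale: yes → true
  packaging opened: no → false
  NOT packaging opened: no → true
  item category = media: furniture == media is false
  return reason ∈ {defective, late}: defective is in the set → true
  NOT damaged in transit: yes → false
Combine:
[1.1.1] false OR false = false
[1.1] NOT false = true
[1.2] exactly-one(true, true, false) = false
[1] true AND false = false
[2.1.1.1.1] false OR true = true
[2.1.1.1] NOT true = false
[2.1.1.2] true AND true AND false = false
[2.1.1] false OR false = false
[2.1] NOT false = true
[2] NOT true = false
[3.1.1] false OR true = true
[3.1] NOT true = false
[3.2] true AND false = false
[3.3] exactly-one(true, false) = true
[3] false AND false AND true = false
[4] true → false = false
[root] false OR false OR false OR false = false
Overall: false → refused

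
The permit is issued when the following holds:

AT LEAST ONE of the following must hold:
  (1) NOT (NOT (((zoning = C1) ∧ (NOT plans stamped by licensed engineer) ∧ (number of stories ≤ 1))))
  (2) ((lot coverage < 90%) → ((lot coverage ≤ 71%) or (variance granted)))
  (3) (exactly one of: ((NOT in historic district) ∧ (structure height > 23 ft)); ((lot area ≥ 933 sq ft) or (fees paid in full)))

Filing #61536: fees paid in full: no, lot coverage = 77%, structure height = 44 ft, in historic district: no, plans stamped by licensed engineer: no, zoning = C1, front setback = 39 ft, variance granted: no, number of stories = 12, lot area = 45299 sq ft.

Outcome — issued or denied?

Atomic conditions:
  zoning = C1: C1 == C1 is true
  NOT plans stamped by licensed engineer: no → true
  number of stories ≤ 1: 12 ≤ 1 is false
  lot coverage < 90%: 77 < 90 is true
  lot coverage ≤ 71%: 77 ≤ 71 is false
  variance granted: no → false
  NOT in historic district: no → true
  structure height > 23 ft: 44 > 23 is true
  lot area ≥ 933 sq ft: 45299 ≥ 933 is true
  fees paid in full: no → false
Combine:
[1.1.1] true AND true AND false = false
[1.1] NOT false = true
[1] NOT true = false
[2.2] false OR false = false
[2] true → false = false
[3.1] true AND true = true
[3.2] true OR false = true
[3] exactly-one(true, true) = false
[root] false OR false OR false = false
Overall: false → denied

Denied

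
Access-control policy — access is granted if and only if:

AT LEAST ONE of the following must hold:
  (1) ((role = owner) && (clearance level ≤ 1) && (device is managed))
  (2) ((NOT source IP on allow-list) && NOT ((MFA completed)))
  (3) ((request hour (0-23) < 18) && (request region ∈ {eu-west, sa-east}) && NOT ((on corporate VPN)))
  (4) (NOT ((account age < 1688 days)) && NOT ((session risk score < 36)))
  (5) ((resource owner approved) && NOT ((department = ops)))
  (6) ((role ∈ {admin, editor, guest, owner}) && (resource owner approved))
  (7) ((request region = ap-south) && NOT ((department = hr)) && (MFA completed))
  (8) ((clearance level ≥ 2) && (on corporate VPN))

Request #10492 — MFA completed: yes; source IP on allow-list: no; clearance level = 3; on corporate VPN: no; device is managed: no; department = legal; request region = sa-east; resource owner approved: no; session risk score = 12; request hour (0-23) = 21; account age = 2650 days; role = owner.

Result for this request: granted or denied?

Atomic conditions:
  role = owner: owner == owner is true
  clearance level ≤ 1: 3 ≤ 1 is false
  device is managed: no → false
  NOT source IP on allow-list: no → true
  MFA completed: yes → true
  request hour (0-23) < 18: 21 < 18 is false
  request region ∈ {eu-west, sa-east}: sa-east is in the set → true
  on corporate VPN: no → false
  account age < 1688 days: 2650 < 1688 is false
  session risk score < 36: 12 < 36 is true
  resource owner approved: no → false
  department = ops: legal == ops is false
  role ∈ {admin, editor, guest, owner}: owner is in the set → true
  request region = ap-south: sa-east == ap-south is false
  department = hr: legal == hr is false
  clearance level ≥ 2: 3 ≥ 2 is true
Combine:
[1] true AND false AND false = false
[2.2] NOT true = false
[2] true AND false = false
[3.3] NOT false = true
[3] false AND true AND true = false
[4.1] NOT false = true
[4.2] NOT true = false
[4] true AND false = false
[5.2] NOT false = true
[5] false AND true = false
[6] true AND false = false
[7.2] NOT false = true
[7] false AND true AND true = false
[8] true AND false = false
[root] false OR false OR false OR false OR false OR false OR false OR false = false
Overall: false → denied

Denied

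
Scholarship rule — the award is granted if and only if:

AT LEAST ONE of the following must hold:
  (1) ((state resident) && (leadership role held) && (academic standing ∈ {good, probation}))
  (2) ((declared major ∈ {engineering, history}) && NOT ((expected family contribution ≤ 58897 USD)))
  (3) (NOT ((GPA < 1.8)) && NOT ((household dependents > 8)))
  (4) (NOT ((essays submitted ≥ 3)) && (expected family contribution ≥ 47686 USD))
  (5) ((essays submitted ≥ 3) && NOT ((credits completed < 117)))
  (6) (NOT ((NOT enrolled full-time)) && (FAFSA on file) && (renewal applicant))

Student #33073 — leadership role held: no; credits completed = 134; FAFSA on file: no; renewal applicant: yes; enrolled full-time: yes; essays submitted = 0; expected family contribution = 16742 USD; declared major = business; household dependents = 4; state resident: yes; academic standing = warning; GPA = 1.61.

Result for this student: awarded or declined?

Atomic conditions:
  state resident: yes → true
  leadership role held: no → false
  academic standing ∈ {good, probation}: warning is not in the set → false
  declared major ∈ {engineering, history}: business is not in the set → false
  expected family contribution ≤ 58897 USD: 16742 ≤ 58897 is true
  GPA < 1.8: 1.61 < 1.8 is true
  household dependents > 8: 4 > 8 is false
  essays submitted ≥ 3: 0 ≥ 3 is false
  expected family contribution ≥ 47686 USD: 16742 ≥ 47686 is false
  credits completed < 117: 134 < 117 is false
  NOT enrolled full-time: yes → false
  FAFSA on file: no → false
  renewal applicant: yes → true
Combine:
[1] true AND false AND false = false
[2.2] NOT true = false
[2] false AND false = false
[3.1] NOT true = false
[3.2] NOT false = true
[3] false AND true = false
[4.1] NOT false = true
[4] true AND false = false
[5.2] NOT false = true
[5] false AND true = false
[6.1] NOT false = true
[6] true AND false AND true = false
[root] false OR false OR false OR false OR false OR false = false
Overall: false → declined

Declined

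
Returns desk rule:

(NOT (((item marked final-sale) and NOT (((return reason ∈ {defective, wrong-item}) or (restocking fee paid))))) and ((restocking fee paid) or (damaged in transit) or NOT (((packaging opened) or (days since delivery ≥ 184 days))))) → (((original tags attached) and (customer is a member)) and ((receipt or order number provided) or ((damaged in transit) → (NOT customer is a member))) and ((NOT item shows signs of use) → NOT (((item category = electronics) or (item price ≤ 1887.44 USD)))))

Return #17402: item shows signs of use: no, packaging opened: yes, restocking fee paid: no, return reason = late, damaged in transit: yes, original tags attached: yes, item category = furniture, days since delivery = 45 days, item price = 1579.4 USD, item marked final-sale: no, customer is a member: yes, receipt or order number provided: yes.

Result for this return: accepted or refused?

Refused

Atomic conditions:
  item marked final-sale: no → false
  return reason ∈ {defective, wrong-item}: late is not in the set → false
  restocking fee paid: no → false
  damaged in transit: yes → true
  packaging opened: yes → true
  days since delivery ≥ 184 days: 45 ≥ 184 is false
  original tags attached: yes → true
  customer is a member: yes → true
  receipt or order number provided: yes → true
  NOT customer is a member: yes → false
  NOT item shows signs of use: no → true
  item category = electronics: furniture == electronics is false
  item price ≤ 1887.44 USD: 1579.4 ≤ 1887.44 is true
Combine:
[1.1.1.2.1] false OR false = false
[1.1.1.2] NOT false = true
[1.1.1] false AND true = false
[1.1] NOT false = true
[1.2.3.1] true OR false = true
[1.2.3] NOT true = false
[1.2] false OR true OR false = true
[1] true AND true = true
[2.1] true AND true = true
[2.2.2] true → false = false
[2.2] true OR false = true
[2.3.2.1] false OR true = true
[2.3.2] NOT true = false
[2.3] true → false = false
[2] true AND true AND false = false
[root] true → false = false
Overall: false → refused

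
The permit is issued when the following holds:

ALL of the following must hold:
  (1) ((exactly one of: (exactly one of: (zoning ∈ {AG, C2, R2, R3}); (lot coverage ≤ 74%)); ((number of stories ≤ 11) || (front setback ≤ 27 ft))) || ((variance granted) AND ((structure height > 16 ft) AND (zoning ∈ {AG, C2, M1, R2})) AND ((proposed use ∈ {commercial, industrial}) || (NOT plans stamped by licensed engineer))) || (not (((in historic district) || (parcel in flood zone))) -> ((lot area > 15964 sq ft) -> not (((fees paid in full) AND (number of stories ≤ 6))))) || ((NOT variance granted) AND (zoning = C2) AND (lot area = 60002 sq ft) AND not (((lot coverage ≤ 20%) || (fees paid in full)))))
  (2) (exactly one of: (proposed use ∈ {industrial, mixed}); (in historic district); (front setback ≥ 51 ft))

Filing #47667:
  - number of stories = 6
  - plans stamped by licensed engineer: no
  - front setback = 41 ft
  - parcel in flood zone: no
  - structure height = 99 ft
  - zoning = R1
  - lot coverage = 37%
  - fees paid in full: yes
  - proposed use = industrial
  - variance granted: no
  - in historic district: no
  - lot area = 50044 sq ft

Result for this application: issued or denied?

Denied

Atomic conditions:
  zoning ∈ {AG, C2, R2, R3}: R1 is not in the set → false
  lot coverage ≤ 74%: 37 ≤ 74 is true
  number of stories ≤ 11: 6 ≤ 11 is true
  front setback ≤ 27 ft: 41 ≤ 27 is false
  variance granted: no → false
  structure height > 16 ft: 99 > 16 is true
  zoning ∈ {AG, C2, M1, R2}: R1 is not in the set → false
  proposed use ∈ {commercial, industrial}: industrial is in the set → true
  NOT plans stamped by licensed engineer: no → true
  in historic district: no → false
  parcel in flood zone: no → false
  lot area > 15964 sq ft: 50044 > 15964 is true
  fees paid in full: yes → true
  number of stories ≤ 6: 6 ≤ 6 is true
  NOT variance granted: no → true
  zoning = C2: R1 == C2 is false
  lot area = 60002 sq ft: 50044 == 60002 is false
  lot coverage ≤ 20%: 37 ≤ 20 is false
  proposed use ∈ {industrial, mixed}: industrial is in the set → true
  front setback ≥ 51 ft: 41 ≥ 51 is false
Combine:
[1.1.1] exactly-one(false, true) = true
[1.1.2] true OR false = true
[1.1] exactly-one(true, true) = false
[1.2.2] true AND false = false
[1.2.3] true OR true = true
[1.2] false AND false AND true = false
[1.3.1.1] false OR false = false
[1.3.1] NOT false = true
[1.3.2.2.1] true AND true = true
[1.3.2.2] NOT true = false
[1.3.2] true → false = false
[1.3] true → false = false
[1.4.4.1] false OR true = true
[1.4.4] NOT true = false
[1.4] true AND false AND false AND false = false
[1] false OR false OR false OR false = false
[2] exactly-one(true, false, false) = true
[root] false AND true = false
Overall: false → denied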